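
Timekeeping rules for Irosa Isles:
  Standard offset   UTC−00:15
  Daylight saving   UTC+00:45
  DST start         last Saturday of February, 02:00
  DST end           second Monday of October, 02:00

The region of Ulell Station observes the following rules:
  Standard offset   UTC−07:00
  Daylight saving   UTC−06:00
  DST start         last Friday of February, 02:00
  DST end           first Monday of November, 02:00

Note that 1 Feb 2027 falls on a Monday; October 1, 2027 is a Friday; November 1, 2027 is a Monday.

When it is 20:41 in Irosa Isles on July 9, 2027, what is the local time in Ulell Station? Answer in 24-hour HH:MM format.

13:56

1 February 2027 is a Monday, so Saturdays fall on 6, 13, 20, 27; the last is February 27.
1 October 2027 is a Friday, so the first Monday is October 4 and the second is October 11.
July 9, 2027 falls between 27 February and 11 October, so daylight saving is in effect and Irosa Isles is at UTC+00:45.
20:41 Irosa Isles − 0h45m = 19:56 UTC.
1 February 2027 is a Monday, so Fridays fall on 5, 12, 19, 26; the last is February 26.
1 November 2027 is a Monday, so the first Monday is November 1.
At the standard offset (UTC−07:00), 19:56 UTC − 7h = 12:56 Ulell Station standard time.
The standard-time date in Ulell Station, July 9, 2027, lies within the daylight-saving period (26 February – 1 November), so Ulell Station is on daylight time, UTC−06:00.
19:56 UTC − 6h = 13:56 Ulell Station.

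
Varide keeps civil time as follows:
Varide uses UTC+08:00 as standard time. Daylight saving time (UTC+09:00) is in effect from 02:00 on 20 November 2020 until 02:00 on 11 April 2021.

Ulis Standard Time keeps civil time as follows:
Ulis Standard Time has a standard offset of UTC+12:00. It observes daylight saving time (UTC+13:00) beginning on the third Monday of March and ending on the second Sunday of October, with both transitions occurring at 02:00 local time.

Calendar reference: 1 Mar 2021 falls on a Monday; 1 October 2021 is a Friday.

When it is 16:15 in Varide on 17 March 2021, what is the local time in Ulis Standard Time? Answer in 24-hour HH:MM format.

Daylight saving runs 20 November 2020 – 11 April 2021; 17 March 2021 is inside that window, so Varide is at UTC+09:00.
16:15 Varide − 9h = 07:15 UTC.
1 March 2021 is a Monday, so the first Monday is March 1 and the third is March 15.
1 October 2021 is a Friday, so the first Sunday is October 3 and the second is October 10.
At the standard offset (UTC+12:00), 07:15 UTC + 12h = 19:15 Ulis Standard Time standard time.
Daylight saving runs 15 March – 10 October; the standard-time date in Ulis Standard Time, 17 March 2021, is inside that window, so Ulis Standard Time is at UTC+13:00.
07:15 UTC + 13h = 20:15 Ulis Standard Time.

20:15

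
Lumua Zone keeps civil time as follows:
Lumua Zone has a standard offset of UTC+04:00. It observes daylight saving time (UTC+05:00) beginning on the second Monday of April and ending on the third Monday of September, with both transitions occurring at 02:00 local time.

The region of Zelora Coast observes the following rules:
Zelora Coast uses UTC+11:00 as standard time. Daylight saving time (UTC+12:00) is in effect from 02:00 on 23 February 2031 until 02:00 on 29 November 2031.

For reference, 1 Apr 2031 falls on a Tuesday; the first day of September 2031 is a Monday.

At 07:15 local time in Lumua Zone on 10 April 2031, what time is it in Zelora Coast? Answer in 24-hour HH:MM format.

1 April 2031 is a Tuesday, so the first Monday is April 7 and the second is April 14.
1 September 2031 is a Monday, so the first Monday is September 1 and the third is September 15.
10 April 2031 is outside the daylight-saving period (14 April – 15 September), so Lumua Zone is on standard time, UTC+04:00.
07:15 Lumua Zone − 4h = 03:15 UTC.
At the standard offset (UTC+11:00), 03:15 UTC + 11h = 14:15 Zelora Coast standard time.
The standard-time date in Zelora Coast, 10 April 2031, falls between 23 February and 29 November, so daylight saving is in effect and Zelora Coast is at UTC+12:00.
03:15 UTC + 12h = 15:15 Zelora Coast.

15:15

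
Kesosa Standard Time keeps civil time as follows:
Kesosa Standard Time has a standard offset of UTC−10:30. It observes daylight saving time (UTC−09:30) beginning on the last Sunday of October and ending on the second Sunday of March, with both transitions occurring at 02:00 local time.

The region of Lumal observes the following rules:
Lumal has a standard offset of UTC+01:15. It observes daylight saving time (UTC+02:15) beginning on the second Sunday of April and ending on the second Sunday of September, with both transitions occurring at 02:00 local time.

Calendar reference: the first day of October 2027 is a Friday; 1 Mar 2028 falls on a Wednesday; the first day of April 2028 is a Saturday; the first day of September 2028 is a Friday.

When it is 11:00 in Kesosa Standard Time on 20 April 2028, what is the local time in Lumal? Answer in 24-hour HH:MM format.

1 October 2027 is a Friday, so Sundays fall on 3, 10, 17, 24, 31; the last is October 31.
1 March 2028 is a Wednesday, so the first Sunday is March 5 and the second is March 12.
20 April 2028 is outside the daylight-saving period (31 October 2027 – 12 March 2028), so Kesosa Standard Time is on standard time, UTC−10:30.
11:00 Kesosa Standard Time + 10h30m = 21:30 UTC.
1 April 2028 is a Saturday, so the first Sunday is April 2 and the second is April 9.
1 September 2028 is a Friday, so the first Sunday is September 3 and the second is September 10.
At the standard offset (UTC+01:15), 21:30 UTC + 1h15m = 22:45 Lumal standard time.
The standard-time date in Lumal, 20 April 2028, falls between 9 April and 10 September, so daylight saving is in effect and Lumal is at UTC+02:15.
21:30 UTC + 2h15m = 23:45 Lumal.

23:45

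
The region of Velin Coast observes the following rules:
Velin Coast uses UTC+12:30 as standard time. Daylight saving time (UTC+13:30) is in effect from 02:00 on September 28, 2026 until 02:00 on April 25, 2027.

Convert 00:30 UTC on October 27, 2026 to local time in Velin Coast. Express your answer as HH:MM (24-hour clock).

At the standard offset (UTC+12:30), 00:30 UTC + 12h30m = 13:00 Velin Coast standard time.
The standard-time date in Velin Coast, October 27, 2026, falls between 28 September 2026 and 25 April 2027, so daylight saving is in effect and Velin Coast is at UTC+13:30.
00:30 UTC + 13h30m = 14:00 local.

14:00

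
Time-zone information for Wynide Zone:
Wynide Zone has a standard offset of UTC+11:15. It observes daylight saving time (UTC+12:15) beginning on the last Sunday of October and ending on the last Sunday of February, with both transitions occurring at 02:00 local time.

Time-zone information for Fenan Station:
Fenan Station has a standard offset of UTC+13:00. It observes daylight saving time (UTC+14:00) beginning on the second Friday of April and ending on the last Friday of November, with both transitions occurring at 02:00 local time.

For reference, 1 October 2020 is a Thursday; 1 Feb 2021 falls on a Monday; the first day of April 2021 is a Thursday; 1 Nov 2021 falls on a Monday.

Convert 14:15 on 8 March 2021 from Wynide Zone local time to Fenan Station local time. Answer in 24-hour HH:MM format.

1 October 2020 is a Thursday, so Sundays fall on 4, 11, 18, 25; the last is October 25.
1 February 2021 is a Monday, so Sundays fall on 7, 14, 21, 28; the last is February 28.
Daylight saving runs 25 October 2020 – 28 February 2021; 8 March 2021 is outside that window, so Wynide Zone is on standard time at UTC+11:15.
14:15 Wynide Zone − 11h15m = 03:00 UTC.
1 April 2021 is a Thursday, so the first Friday is April 2 and the second is April 9.
1 November 2021 is a Monday, so Fridays fall on 5, 12, 19, 26; the last is November 26.
At the standard offset (UTC+13:00), 03:00 UTC + 13h = 16:00 Fenan Station standard time.
The standard-time date in Fenan Station, 8 March 2021, is outside the daylight-saving period (9 April – 26 November), so Fenan Station is on standard time, UTC+13:00.
03:00 UTC + 13h = 16:00 Fenan Station.

16:00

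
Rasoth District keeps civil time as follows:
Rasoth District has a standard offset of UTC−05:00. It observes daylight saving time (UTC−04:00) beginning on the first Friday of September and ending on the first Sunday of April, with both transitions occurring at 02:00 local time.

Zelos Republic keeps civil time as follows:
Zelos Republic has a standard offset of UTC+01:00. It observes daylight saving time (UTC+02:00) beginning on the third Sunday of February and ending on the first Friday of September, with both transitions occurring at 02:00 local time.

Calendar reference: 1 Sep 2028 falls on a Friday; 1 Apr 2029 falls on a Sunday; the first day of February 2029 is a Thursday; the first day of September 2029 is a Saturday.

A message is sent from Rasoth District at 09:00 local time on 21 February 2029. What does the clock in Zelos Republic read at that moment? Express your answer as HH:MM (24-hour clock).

1 September 2028 is a Friday, so the first Friday is September 1.
1 April 2029 is a Sunday, so the first Sunday is April 1.
21 February 2029 lies within the daylight-saving period (1 September 2028 – 1 April 2029), so Rasoth District is on daylight time, UTC−04:00.
09:00 Rasoth District + 4h = 13:00 UTC.
1 February 2029 is a Thursday, so the first Sunday is February 4 and the third is February 18.
1 September 2029 is a Saturday, so the first Friday is September 7.
At the standard offset (UTC+01:00), 13:00 UTC + 1h = 14:00 Zelos Republic standard time.
Daylight saving runs 18 February – 7 September; the standard-time date in Zelos Republic, 21 February 2029, is inside that window, so Zelos Republic is at UTC+02:00.
13:00 UTC + 2h = 15:00 Zelos Republic.

15:00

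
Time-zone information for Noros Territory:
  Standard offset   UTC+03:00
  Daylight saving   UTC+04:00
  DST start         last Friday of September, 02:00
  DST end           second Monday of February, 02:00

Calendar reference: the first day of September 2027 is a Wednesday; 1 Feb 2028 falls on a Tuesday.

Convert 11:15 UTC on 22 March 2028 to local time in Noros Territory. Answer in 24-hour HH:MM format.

1 September 2027 is a Wednesday, so Fridays fall on 3, 10, 17, 24; the last is September 24.
1 February 2028 is a Tuesday, so the first Monday is February 7 and the second is February 14.
At the standard offset (UTC+03:00), 11:15 UTC + 3h = 14:15 Noros Territory standard time.
The standard-time date in Noros Territory, 22 March 2028, is outside the daylight-saving period (24 September 2027 – 14 February 2028), so Noros Territory is on standard time, UTC+03:00.
11:15 UTC + 3h = 14:15 local.

14:15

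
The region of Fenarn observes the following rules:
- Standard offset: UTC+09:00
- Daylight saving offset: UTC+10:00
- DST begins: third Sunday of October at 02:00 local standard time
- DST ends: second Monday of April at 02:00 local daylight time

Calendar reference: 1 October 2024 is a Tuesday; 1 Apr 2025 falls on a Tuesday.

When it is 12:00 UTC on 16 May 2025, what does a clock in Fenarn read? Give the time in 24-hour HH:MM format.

1 October 2024 is a Tuesday, so the first Sunday is October 6 and the third is October 20.
1 April 2025 is a Tuesday, so the first Monday is April 7 and the second is April 14.
At the standard offset (UTC+09:00), 12:00 UTC + 9h = 21:00 Fenarn standard time.
The standard-time date in Fenarn, 16 May 2025, is outside the daylight-saving period (20 October 2024 – 14 April 2025), so Fenarn is on standard time, UTC+09:00.
12:00 UTC + 9h = 21:00 local.

21:00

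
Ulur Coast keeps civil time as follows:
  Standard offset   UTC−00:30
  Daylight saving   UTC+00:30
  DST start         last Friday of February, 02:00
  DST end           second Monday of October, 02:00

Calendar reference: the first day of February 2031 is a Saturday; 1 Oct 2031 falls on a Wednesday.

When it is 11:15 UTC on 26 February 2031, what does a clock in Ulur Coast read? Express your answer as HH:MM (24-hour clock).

10:45

1 February 2031 is a Saturday, so Fridays fall on 7, 14, 21, 28; the last is February 28.
1 October 2031 is a Wednesday, so the first Monday is October 6 and the second is October 13.
At the standard offset (UTC−00:30), 11:15 UTC − 0h30m = 10:45 Ulur Coast standard time.
The standard-time date in Ulur Coast, 26 February 2031, does not fall between 28 February and 13 October, so daylight saving is not in effect and Ulur Coast is at UTC−00:30.
11:15 UTC − 0h30m = 10:45 local.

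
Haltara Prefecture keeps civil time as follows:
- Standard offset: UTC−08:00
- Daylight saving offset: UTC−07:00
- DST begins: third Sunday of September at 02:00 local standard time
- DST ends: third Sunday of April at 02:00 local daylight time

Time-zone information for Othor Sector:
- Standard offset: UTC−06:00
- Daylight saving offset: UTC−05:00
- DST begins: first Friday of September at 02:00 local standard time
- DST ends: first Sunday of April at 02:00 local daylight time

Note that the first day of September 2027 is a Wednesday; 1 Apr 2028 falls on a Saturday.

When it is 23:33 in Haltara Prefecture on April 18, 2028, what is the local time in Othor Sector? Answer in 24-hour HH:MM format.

01:33

1 September 2027 is a Wednesday, so the first Sunday is September 5 and the third is September 19.
1 April 2028 is a Saturday, so the first Sunday is April 2 and the third is April 16.
Daylight saving runs 19 September 2027 – 16 April 2028; April 18, 2028 is outside that window, so Haltara Prefecture is on standard time at UTC−08:00.
23:33 Haltara Prefecture + 8h = 07:33 UTC (rolling into the next day, 19 April 2028).
1 September 2027 is a Wednesday, so the first Friday is September 3.
1 April 2028 is a Saturday, so the first Sunday is April 2.
At the standard offset (UTC−06:00), 07:33 UTC − 6h = 01:33 Othor Sector standard time.
The standard-time date in Othor Sector, April 19, 2028, is outside the daylight-saving period (3 September 2027 – 2 April 2028), so Othor Sector is on standard time, UTC−06:00.
07:33 UTC − 6h = 01:33 Othor Sector.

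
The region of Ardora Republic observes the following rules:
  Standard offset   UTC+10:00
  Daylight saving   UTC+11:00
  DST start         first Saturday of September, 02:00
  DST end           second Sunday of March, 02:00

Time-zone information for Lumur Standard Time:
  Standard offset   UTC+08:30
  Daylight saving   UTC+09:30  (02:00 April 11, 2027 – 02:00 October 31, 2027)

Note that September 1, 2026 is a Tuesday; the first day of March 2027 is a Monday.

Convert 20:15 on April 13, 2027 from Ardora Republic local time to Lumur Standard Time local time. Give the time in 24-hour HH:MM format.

19:45

1 September 2026 is a Tuesday, so the first Saturday is September 5.
1 March 2027 is a Monday, so the first Sunday is March 7 and the second is March 14.
Daylight saving runs 5 September 2026 – 14 March 2027; April 13, 2027 is outside that window, so Ardora Republic is on standard time at UTC+10:00.
20:15 Ardora Republic − 10h = 10:15 UTC.
At the standard offset (UTC+08:30), 10:15 UTC + 8h30m = 18:45 Lumur Standard Time standard time.
The standard-time date in Lumur Standard Time, April 13, 2027, lies within the daylight-saving period (11 April – 31 October), so Lumur Standard Time is on daylight time, UTC+09:30.
10:15 UTC + 9h30m = 19:45 Lumur Standard Time.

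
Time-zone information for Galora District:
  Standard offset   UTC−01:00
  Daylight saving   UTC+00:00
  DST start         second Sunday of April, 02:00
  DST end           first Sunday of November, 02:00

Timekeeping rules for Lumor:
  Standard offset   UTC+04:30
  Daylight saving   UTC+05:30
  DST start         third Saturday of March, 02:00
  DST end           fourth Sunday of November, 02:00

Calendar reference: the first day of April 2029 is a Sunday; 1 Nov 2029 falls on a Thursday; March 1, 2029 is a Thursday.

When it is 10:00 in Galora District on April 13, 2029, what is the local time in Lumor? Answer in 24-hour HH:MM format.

15:30

1 April 2029 is a Sunday, so the first Sunday is April 1 and the second is April 8.
1 November 2029 is a Thursday, so the first Sunday is November 4.
Daylight saving runs 8 April – 4 November; April 13, 2029 is inside that window, so Galora District is at UTC+00:00.
10:00 Galora District − 0h = 10:00 UTC.
1 March 2029 is a Thursday, so the first Saturday is March 3 and the third is March 17.
1 November 2029 is a Thursday, so the first Sunday is November 4 and the fourth is November 25.
At the standard offset (UTC+04:30), 10:00 UTC + 4h30m = 14:30 Lumor standard time.
The standard-time date in Lumor, April 13, 2029, lies within the daylight-saving period (17 March – 25 November), so Lumor is on daylight time, UTC+05:30.
10:00 UTC + 5h30m = 15:30 Lumor.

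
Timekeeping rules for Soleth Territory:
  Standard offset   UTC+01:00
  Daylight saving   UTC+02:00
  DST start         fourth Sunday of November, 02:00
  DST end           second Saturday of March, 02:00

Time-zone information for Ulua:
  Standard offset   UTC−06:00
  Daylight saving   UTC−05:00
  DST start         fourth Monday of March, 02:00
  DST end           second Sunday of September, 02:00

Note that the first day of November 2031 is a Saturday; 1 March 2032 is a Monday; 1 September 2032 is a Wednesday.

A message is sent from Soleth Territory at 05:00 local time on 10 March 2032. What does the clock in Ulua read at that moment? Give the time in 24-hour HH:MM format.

1 November 2031 is a Saturday, so the first Sunday is November 2 and the fourth is November 23.
1 March 2032 is a Monday, so the first Saturday is March 6 and the second is March 13.
10 March 2032 falls between 23 November 2031 and 13 March 2032, so daylight saving is in effect and Soleth Territory is at UTC+02:00.
05:00 Soleth Territory − 2h = 03:00 UTC.
1 March 2032 is a Monday, so the first Monday is March 1 and the fourth is March 22.
1 September 2032 is a Wednesday, so the first Sunday is September 5 and the second is September 12.
At the standard offset (UTC−06:00), 03:00 UTC − 6h = 21:00 Ulua standard time (rolling into the previous day, 9 March 2032).
The standard-time date in Ulua, 9 March 2032, is outside the daylight-saving period (22 March – 12 September), so Ulua is on standard time, UTC−06:00.
03:00 UTC − 6h = 21:00 Ulua (rolling into the previous day, 9 March 2032).

21:00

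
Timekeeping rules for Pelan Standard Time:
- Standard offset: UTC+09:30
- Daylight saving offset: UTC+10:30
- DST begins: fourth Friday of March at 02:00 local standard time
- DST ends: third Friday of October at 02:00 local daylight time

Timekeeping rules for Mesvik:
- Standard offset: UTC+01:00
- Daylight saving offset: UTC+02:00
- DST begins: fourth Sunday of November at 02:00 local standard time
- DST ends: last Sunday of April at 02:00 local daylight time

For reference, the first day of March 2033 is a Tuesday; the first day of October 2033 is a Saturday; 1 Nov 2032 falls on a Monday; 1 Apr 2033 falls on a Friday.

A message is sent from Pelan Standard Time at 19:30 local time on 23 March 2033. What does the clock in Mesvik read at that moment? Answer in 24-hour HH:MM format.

1 March 2033 is a Tuesday, so the first Friday is March 4 and the fourth is March 25.
1 October 2033 is a Saturday, so the first Friday is October 7 and the third is October 21.
23 March 2033 is outside the daylight-saving period (25 March – 21 October), so Pelan Standard Time is on standard time, UTC+09:30.
19:30 Pelan Standard Time − 9h30m = 10:00 UTC.
1 November 2032 is a Monday, so the first Sunday is November 7 and the fourth is November 28.
1 April 2033 is a Friday, so Sundays fall on 3, 10, 17, 24; the last is April 24.
At the standard offset (UTC+01:00), 10:00 UTC + 1h = 11:00 Mesvik standard time.
The standard-time date in Mesvik, 23 March 2033, falls between 28 November 2032 and 24 April 2033, so daylight saving is in effect and Mesvik is at UTC+02:00.
10:00 UTC + 2h = 12:00 Mesvik.

12:00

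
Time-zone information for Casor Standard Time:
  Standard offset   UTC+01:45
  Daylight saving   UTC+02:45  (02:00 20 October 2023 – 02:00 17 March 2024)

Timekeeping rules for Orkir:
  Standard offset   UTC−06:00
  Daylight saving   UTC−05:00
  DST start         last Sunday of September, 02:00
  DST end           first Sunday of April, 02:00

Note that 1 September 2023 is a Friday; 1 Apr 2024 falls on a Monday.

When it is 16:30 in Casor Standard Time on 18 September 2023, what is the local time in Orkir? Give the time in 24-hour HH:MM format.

Daylight saving runs 20 October 2023 – 17 March 2024; 18 September 2023 is outside that window, so Casor Standard Time is on standard time at UTC+01:45.
16:30 Casor Standard Time − 1h45m = 14:45 UTC.
1 September 2023 is a Friday, so Sundays fall on 3, 10, 17, 24; the last is September 24.
1 April 2024 is a Monday, so the first Sunday is April 7.
At the standard offset (UTC−06:00), 14:45 UTC − 6h = 08:45 Orkir standard time.
The standard-time date in Orkir, 18 September 2023, does not fall between 24 September 2023 and 7 April 2024, so daylight saving is not in effect and Orkir is at UTC−06:00.
14:45 UTC − 6h = 08:45 Orkir.

08:45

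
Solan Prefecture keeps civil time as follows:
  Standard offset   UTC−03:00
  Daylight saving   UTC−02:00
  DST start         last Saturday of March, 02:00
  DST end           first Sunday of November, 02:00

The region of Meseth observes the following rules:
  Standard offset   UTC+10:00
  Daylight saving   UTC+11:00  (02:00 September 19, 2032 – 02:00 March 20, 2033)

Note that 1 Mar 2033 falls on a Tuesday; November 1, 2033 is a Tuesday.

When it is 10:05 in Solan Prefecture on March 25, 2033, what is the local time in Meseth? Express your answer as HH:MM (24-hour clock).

23:05

1 March 2033 is a Tuesday, so Saturdays fall on 5, 12, 19, 26; the last is March 26.
1 November 2033 is a Tuesday, so the first Sunday is November 6.
Daylight saving runs 26 March – 6 November; March 25, 2033 is outside that window, so Solan Prefecture is on standard time at UTC−03:00.
10:05 Solan Prefecture + 3h = 13:05 UTC.
At the standard offset (UTC+10:00), 13:05 UTC + 10h = 23:05 Meseth standard time.
The standard-time date in Meseth, March 25, 2033, is outside the daylight-saving period (19 September 2032 – 20 March 2033), so Meseth is on standard time, UTC+10:00.
13:05 UTC + 10h = 23:05 Meseth.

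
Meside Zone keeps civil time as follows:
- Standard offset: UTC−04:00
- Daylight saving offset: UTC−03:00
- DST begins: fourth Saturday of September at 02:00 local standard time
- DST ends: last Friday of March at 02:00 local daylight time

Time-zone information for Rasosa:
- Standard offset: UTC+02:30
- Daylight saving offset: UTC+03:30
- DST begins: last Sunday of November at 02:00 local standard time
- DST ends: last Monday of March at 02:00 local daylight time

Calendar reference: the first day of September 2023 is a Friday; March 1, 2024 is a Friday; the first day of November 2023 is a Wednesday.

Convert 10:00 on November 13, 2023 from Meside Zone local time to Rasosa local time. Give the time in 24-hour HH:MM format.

15:30

1 September 2023 is a Friday, so the first Saturday is September 2 and the fourth is September 23.
1 March 2024 is a Friday, so Fridays fall on 1, 8, 15, 22, 29; the last is March 29.
November 13, 2023 lies within the daylight-saving period (23 September 2023 – 29 March 2024), so Meside Zone is on daylight time, UTC−03:00.
10:00 Meside Zone + 3h = 13:00 UTC.
1 November 2023 is a Wednesday, so Sundays fall on 5, 12, 19, 26; the last is November 26.
1 March 2024 is a Friday, so Mondays fall on 4, 11, 18, 25; the last is March 25.
At the standard offset (UTC+02:30), 13:00 UTC + 2h30m = 15:30 Rasosa standard time.
Daylight saving runs 26 November 2023 – 25 March 2024; the standard-time date in Rasosa, November 13, 2023, is outside that window, so Rasosa is on standard time at UTC+02:30.
13:00 UTC + 2h30m = 15:30 Rasosa.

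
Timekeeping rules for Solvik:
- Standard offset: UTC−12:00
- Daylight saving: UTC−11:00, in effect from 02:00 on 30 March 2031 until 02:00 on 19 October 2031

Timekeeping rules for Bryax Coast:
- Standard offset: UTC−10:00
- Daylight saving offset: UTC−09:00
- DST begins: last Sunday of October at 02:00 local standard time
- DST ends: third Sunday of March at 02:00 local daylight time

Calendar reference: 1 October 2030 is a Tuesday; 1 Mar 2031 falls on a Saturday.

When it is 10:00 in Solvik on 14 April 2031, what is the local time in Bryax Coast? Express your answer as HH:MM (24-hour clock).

Daylight saving runs 30 March – 19 October; 14 April 2031 is inside that window, so Solvik is at UTC−11:00.
10:00 Solvik + 11h = 21:00 UTC.
1 October 2030 is a Tuesday, so Sundays fall on 6, 13, 20, 27; the last is October 27.
1 March 2031 is a Saturday, so the first Sunday is March 2 and the third is March 16.
At the standard offset (UTC−10:00), 21:00 UTC − 10h = 11:00 Bryax Coast standard time.
The standard-time date in Bryax Coast, 14 April 2031, is outside the daylight-saving period (27 October 2030 – 16 March 2031), so Bryax Coast is on standard time, UTC−10:00.
21:00 UTC − 10h = 11:00 Bryax Coast.

11:00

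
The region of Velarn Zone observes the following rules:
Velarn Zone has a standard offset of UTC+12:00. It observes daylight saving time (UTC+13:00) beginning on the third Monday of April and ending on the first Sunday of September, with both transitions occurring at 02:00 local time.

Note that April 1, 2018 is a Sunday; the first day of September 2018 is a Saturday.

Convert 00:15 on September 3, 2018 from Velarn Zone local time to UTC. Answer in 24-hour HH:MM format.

1 April 2018 is a Sunday, so the first Monday is April 2 and the third is April 16.
1 September 2018 is a Saturday, so the first Sunday is September 2.
September 3, 2018 is outside the daylight-saving period (16 April – 2 September), so Velarn Zone is on standard time, UTC+12:00.
00:15 local − 12h = 12:15 UTC (rolling into the previous day, 2 September 2018).

12:15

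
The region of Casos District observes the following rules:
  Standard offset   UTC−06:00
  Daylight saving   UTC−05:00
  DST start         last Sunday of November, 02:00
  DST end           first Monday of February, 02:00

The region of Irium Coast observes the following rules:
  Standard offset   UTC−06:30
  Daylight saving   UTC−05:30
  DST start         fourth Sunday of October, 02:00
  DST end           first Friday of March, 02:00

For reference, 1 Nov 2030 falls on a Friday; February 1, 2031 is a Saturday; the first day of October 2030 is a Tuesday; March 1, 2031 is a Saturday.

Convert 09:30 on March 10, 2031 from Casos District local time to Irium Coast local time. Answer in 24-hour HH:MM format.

09:00

1 November 2030 is a Friday, so Sundays fall on 3, 10, 17, 24; the last is November 24.
1 February 2031 is a Saturday, so the first Monday is February 3.
Daylight saving runs 24 November 2030 – 3 February 2031; March 10, 2031 is outside that window, so Casos District is on standard time at UTC−06:00.
09:30 Casos District + 6h = 15:30 UTC.
1 October 2030 is a Tuesday, so the first Sunday is October 6 and the fourth is October 27.
1 March 2031 is a Saturday, so the first Friday is March 7.
At the standard offset (UTC−06:30), 15:30 UTC − 6h30m = 09:00 Irium Coast standard time.
The standard-time date in Irium Coast, March 10, 2031, is outside the daylight-saving period (27 October 2030 – 7 March 2031), so Irium Coast is on standard time, UTC−06:30.
15:30 UTC − 6h30m = 09:00 Irium Coast.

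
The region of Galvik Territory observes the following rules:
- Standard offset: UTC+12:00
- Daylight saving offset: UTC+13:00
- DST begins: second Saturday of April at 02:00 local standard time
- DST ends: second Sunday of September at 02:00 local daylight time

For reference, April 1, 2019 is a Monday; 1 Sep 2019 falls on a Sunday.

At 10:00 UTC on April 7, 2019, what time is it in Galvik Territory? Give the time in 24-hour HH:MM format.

22:00

1 April 2019 is a Monday, so the first Saturday is April 6 and the second is April 13.
1 September 2019 is a Sunday, so the first Sunday is September 1 and the second is September 8.
At the standard offset (UTC+12:00), 10:00 UTC + 12h = 22:00 Galvik Territory standard time.
The standard-time date in Galvik Territory, April 7, 2019, does not fall between 13 April and 8 September, so daylight saving is not in effect and Galvik Territory is at UTC+12:00.
10:00 UTC + 12h = 22:00 local.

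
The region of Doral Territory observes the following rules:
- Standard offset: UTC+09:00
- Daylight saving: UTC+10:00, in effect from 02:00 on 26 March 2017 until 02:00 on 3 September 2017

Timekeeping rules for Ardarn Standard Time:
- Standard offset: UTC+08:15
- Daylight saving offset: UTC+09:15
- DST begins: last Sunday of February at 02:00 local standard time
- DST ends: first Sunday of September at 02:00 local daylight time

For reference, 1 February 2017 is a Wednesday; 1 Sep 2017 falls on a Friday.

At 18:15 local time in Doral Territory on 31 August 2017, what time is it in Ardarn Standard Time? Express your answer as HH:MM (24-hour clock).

17:30

31 August 2017 lies within the daylight-saving period (26 March – 3 September), so Doral Territory is on daylight time, UTC+10:00.
18:15 Doral Territory − 10h = 08:15 UTC.
1 February 2017 is a Wednesday, so Sundays fall on 5, 12, 19, 26; the last is February 26.
1 September 2017 is a Friday, so the first Sunday is September 3.
At the standard offset (UTC+08:15), 08:15 UTC + 8h15m = 16:30 Ardarn Standard Time standard time.
The standard-time date in Ardarn Standard Time, 31 August 2017, falls between 26 February and 3 September, so daylight saving is in effect and Ardarn Standard Time is at UTC+09:15.
08:15 UTC + 9h15m = 17:30 Ardarn Standard Time.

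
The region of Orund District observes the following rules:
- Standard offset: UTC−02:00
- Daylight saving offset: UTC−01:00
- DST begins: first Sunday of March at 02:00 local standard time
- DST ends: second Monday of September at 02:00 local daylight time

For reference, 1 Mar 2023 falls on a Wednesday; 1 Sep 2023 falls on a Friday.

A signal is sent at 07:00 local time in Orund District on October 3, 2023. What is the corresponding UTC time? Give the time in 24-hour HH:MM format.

09:00

1 March 2023 is a Wednesday, so the first Sunday is March 5.
1 September 2023 is a Friday, so the first Monday is September 4 and the second is September 11.
October 3, 2023 is outside the daylight-saving period (5 March – 11 September), so Orund District is on standard time, UTC−02:00.
07:00 local + 2h = 09:00 UTC.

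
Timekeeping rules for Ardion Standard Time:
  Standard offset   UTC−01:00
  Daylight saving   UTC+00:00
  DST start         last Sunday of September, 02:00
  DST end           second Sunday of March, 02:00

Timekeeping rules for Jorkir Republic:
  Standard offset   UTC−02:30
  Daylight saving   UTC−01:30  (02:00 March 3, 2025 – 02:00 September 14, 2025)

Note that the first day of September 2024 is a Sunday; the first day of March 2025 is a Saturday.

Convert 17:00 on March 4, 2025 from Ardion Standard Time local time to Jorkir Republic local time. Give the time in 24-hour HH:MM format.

15:30

1 September 2024 is a Sunday, so Sundays fall on 1, 8, 15, 22, 29; the last is September 29.
1 March 2025 is a Saturday, so the first Sunday is March 2 and the second is March 9.
Daylight saving runs 29 September 2024 – 9 March 2025; March 4, 2025 is inside that window, so Ardion Standard Time is at UTC+00:00.
17:00 Ardion Standard Time − 0h = 17:00 UTC.
At the standard offset (UTC−02:30), 17:00 UTC − 2h30m = 14:30 Jorkir Republic standard time.
The standard-time date in Jorkir Republic, March 4, 2025, falls between 3 March and 14 September, so daylight saving is in effect and Jorkir Republic is at UTC−01:30.
17:00 UTC − 1h30m = 15:30 Jorkir Republic.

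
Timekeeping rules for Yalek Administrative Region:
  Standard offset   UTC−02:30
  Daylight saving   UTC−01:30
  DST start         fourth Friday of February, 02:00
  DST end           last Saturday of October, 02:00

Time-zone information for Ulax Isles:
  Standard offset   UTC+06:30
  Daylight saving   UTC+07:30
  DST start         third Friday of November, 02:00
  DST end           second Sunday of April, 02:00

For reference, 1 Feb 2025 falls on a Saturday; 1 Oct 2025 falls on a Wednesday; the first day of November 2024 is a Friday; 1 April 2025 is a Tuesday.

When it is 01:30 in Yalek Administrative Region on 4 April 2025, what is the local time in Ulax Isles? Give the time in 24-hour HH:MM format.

1 February 2025 is a Saturday, so the first Friday is February 7 and the fourth is February 28.
1 October 2025 is a Wednesday, so Saturdays fall on 4, 11, 18, 25; the last is October 25.
4 April 2025 lies within the daylight-saving period (28 February – 25 October), so Yalek Administrative Region is on daylight time, UTC−01:30.
01:30 Yalek Administrative Region + 1h30m = 03:00 UTC.
1 November 2024 is a Friday, so the first Friday is November 1 and the third is November 15.
1 April 2025 is a Tuesday, so the first Sunday is April 6 and the second is April 13.
At the standard offset (UTC+06:30), 03:00 UTC + 6h30m = 09:30 Ulax Isles standard time.
Daylight saving runs 15 November 2024 – 13 April 2025; the standard-time date in Ulax Isles, 4 April 2025, is inside that window, so Ulax Isles is at UTC+07:30.
03:00 UTC + 7h30m = 10:30 Ulax Isles.

10:30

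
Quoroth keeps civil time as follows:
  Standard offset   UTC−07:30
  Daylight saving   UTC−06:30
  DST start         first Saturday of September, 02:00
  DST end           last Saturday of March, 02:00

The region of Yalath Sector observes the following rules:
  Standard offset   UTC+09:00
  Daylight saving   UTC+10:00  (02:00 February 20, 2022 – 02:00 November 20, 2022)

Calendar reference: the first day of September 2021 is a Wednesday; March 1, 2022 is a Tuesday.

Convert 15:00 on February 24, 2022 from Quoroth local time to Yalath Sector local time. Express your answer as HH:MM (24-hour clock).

07:30

1 September 2021 is a Wednesday, so the first Saturday is September 4.
1 March 2022 is a Tuesday, so Saturdays fall on 5, 12, 19, 26; the last is March 26.
February 24, 2022 falls between 4 September 2021 and 26 March 2022, so daylight saving is in effect and Quoroth is at UTC−06:30.
15:00 Quoroth + 6h30m = 21:30 UTC.
At the standard offset (UTC+09:00), 21:30 UTC + 9h = 06:30 Yalath Sector standard time (rolling into the next day, 25 February 2022).
The standard-time date in Yalath Sector, February 25, 2022, lies within the daylight-saving period (20 February – 20 November), so Yalath Sector is on daylight time, UTC+10:00.
21:30 UTC + 10h = 07:30 Yalath Sector (rolling into the next day, 25 February 2022).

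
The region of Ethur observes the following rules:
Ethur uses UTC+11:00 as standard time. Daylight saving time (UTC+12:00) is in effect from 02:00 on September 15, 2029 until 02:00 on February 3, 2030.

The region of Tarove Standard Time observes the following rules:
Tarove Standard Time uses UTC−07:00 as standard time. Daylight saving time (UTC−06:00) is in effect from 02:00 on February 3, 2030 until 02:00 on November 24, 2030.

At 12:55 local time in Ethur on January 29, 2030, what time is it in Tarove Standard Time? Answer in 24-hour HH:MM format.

17:55

January 29, 2030 falls between 15 September 2029 and 3 February 2030, so daylight saving is in effect and Ethur is at UTC+12:00.
12:55 Ethur − 12h = 00:55 UTC.
At the standard offset (UTC−07:00), 00:55 UTC − 7h = 17:55 Tarove Standard Time standard time (rolling into the previous day, 28 January 2030).
Daylight saving runs 3 February – 24 November; the standard-time date in Tarove Standard Time, January 28, 2030, is outside that window, so Tarove Standard Time is on standard time at UTC−07:00.
00:55 UTC − 7h = 17:55 Tarove Standard Time (rolling into the previous day, 28 January 2030).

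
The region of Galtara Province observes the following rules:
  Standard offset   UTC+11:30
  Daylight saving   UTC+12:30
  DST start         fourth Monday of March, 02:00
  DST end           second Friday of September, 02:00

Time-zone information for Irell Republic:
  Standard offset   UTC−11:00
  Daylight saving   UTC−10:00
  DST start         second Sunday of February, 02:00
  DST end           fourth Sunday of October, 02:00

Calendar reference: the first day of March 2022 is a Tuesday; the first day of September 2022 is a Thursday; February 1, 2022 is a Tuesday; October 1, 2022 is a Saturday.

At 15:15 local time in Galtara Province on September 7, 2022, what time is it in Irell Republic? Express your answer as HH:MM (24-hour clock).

1 March 2022 is a Tuesday, so the first Monday is March 7 and the fourth is March 28.
1 September 2022 is a Thursday, so the first Friday is September 2 and the second is September 9.
September 7, 2022 lies within the daylight-saving period (28 March – 9 September), so Galtara Province is on daylight time, UTC+12:30.
15:15 Galtara Province − 12h30m = 02:45 UTC.
1 February 2022 is a Tuesday, so the first Sunday is February 6 and the second is February 13.
1 October 2022 is a Saturday, so the first Sunday is October 2 and the fourth is October 23.
At the standard offset (UTC−11:00), 02:45 UTC − 11h = 15:45 Irell Republic standard time (rolling into the previous day, 6 September 2022).
The standard-time date in Irell Republic, September 6, 2022, falls between 13 February and 23 October, so daylight saving is in effect and Irell Republic is at UTC−10:00.
02:45 UTC − 10h = 16:45 Irell Republic (rolling into the previous day, 6 September 2022).

16:45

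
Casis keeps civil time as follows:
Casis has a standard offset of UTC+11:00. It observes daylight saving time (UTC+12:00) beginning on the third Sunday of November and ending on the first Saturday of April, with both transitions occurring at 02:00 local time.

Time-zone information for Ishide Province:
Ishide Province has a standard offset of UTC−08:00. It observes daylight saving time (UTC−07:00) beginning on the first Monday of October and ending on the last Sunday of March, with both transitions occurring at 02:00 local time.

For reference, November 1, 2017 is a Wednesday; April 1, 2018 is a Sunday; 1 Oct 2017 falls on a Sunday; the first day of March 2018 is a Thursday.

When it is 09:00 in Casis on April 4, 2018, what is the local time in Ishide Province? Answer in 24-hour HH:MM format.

1 November 2017 is a Wednesday, so the first Sunday is November 5 and the third is November 19.
1 April 2018 is a Sunday, so the first Saturday is April 7.
Daylight saving runs 19 November 2017 – 7 April 2018; April 4, 2018 is inside that window, so Casis is at UTC+12:00.
09:00 Casis − 12h = 21:00 UTC (rolling into the previous day, 3 April 2018).
1 October 2017 is a Sunday, so the first Monday is October 2.
1 March 2018 is a Thursday, so Sundays fall on 4, 11, 18, 25; the last is March 25.
At the standard offset (UTC−08:00), 21:00 UTC − 8h = 13:00 Ishide Province standard time.
Daylight saving runs 2 October 2017 – 25 March 2018; the standard-time date in Ishide Province, April 3, 2018, is outside that window, so Ishide Province is on standard time at UTC−08:00.
21:00 UTC − 8h = 13:00 Ishide Province.

13:00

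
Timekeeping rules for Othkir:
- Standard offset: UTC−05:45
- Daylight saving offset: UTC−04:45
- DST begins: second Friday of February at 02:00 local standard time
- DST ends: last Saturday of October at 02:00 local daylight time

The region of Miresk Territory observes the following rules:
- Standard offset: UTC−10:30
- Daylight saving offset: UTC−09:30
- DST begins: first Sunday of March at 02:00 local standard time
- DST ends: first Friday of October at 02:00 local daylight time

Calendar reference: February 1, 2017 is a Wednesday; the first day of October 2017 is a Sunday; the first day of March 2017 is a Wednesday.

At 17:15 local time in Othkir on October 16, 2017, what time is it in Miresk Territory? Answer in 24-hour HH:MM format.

1 February 2017 is a Wednesday, so the first Friday is February 3 and the second is February 10.
1 October 2017 is a Sunday, so Saturdays fall on 7, 14, 21, 28; the last is October 28.
Daylight saving runs 10 February – 28 October; October 16, 2017 is inside that window, so Othkir is at UTC−04:45.
17:15 Othkir + 4h45m = 22:00 UTC.
1 March 2017 is a Wednesday, so the first Sunday is March 5.
1 October 2017 is a Sunday, so the first Friday is October 6.
At the standard offset (UTC−10:30), 22:00 UTC − 10h30m = 11:30 Miresk Territory standard time.
Daylight saving runs 5 March – 6 October; the standard-time date in Miresk Territory, October 16, 2017, is outside that window, so Miresk Territory is on standard time at UTC−10:30.
22:00 UTC − 10h30m = 11:30 Miresk Territory.

11:30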